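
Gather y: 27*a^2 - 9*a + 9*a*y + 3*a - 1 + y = 27*a^2 - 6*a + y*(9*a + 1) - 1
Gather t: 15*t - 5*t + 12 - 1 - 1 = 10*t + 10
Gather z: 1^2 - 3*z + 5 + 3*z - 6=0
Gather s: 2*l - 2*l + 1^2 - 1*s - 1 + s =0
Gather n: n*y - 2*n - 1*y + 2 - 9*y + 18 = n*(y - 2) - 10*y + 20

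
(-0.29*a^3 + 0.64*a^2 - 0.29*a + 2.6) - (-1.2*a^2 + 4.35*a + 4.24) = -0.29*a^3 + 1.84*a^2 - 4.64*a - 1.64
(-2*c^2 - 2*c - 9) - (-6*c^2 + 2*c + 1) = 4*c^2 - 4*c - 10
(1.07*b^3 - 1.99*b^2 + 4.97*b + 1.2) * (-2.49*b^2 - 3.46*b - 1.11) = -2.6643*b^5 + 1.2529*b^4 - 6.6776*b^3 - 17.9753*b^2 - 9.6687*b - 1.332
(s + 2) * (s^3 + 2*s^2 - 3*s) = s^4 + 4*s^3 + s^2 - 6*s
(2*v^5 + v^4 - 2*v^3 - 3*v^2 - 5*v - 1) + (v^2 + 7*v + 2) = 2*v^5 + v^4 - 2*v^3 - 2*v^2 + 2*v + 1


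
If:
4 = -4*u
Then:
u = -1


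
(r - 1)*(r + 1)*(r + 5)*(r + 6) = r^4 + 11*r^3 + 29*r^2 - 11*r - 30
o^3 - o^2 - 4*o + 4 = (o - 2)*(o - 1)*(o + 2)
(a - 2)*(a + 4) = a^2 + 2*a - 8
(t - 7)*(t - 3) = t^2 - 10*t + 21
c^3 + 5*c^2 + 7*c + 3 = (c + 1)^2*(c + 3)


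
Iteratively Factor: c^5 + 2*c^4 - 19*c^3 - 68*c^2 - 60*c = (c)*(c^4 + 2*c^3 - 19*c^2 - 68*c - 60) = c*(c + 2)*(c^3 - 19*c - 30) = c*(c + 2)^2*(c^2 - 2*c - 15) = c*(c - 5)*(c + 2)^2*(c + 3)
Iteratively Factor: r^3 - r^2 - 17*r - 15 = (r + 1)*(r^2 - 2*r - 15) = (r + 1)*(r + 3)*(r - 5)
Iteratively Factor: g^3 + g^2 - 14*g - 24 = (g - 4)*(g^2 + 5*g + 6) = (g - 4)*(g + 2)*(g + 3)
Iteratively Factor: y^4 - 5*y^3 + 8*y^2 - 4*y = (y)*(y^3 - 5*y^2 + 8*y - 4) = y*(y - 2)*(y^2 - 3*y + 2) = y*(y - 2)*(y - 1)*(y - 2)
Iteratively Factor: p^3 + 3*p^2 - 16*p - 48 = (p + 4)*(p^2 - p - 12) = (p - 4)*(p + 4)*(p + 3)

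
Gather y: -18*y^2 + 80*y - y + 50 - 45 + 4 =-18*y^2 + 79*y + 9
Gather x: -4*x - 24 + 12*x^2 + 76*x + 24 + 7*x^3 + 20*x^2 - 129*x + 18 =7*x^3 + 32*x^2 - 57*x + 18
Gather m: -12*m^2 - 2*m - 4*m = -12*m^2 - 6*m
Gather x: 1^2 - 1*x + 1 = 2 - x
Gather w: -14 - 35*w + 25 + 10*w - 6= 5 - 25*w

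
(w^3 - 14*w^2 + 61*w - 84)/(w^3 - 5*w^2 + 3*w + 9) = (w^2 - 11*w + 28)/(w^2 - 2*w - 3)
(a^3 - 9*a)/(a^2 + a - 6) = a*(a - 3)/(a - 2)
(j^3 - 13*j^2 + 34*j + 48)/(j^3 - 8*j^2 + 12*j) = (j^2 - 7*j - 8)/(j*(j - 2))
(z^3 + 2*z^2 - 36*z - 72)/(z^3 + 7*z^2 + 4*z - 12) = (z - 6)/(z - 1)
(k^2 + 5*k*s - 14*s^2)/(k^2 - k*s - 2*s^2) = (k + 7*s)/(k + s)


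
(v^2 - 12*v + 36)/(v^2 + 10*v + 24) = (v^2 - 12*v + 36)/(v^2 + 10*v + 24)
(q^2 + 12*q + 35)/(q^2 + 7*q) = (q + 5)/q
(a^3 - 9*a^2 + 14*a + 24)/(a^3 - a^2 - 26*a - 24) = (a - 4)/(a + 4)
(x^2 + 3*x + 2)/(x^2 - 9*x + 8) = (x^2 + 3*x + 2)/(x^2 - 9*x + 8)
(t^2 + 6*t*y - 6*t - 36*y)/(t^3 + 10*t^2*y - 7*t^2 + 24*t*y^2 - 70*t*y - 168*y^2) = (t - 6)/(t^2 + 4*t*y - 7*t - 28*y)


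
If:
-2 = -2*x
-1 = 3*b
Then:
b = -1/3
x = 1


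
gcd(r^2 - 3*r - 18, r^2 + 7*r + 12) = r + 3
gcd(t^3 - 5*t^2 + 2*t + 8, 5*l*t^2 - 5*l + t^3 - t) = t + 1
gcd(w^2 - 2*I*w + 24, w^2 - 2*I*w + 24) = w^2 - 2*I*w + 24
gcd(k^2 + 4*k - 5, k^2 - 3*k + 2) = k - 1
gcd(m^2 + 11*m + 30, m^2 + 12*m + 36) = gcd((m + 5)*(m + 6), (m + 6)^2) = m + 6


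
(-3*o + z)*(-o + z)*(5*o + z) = 15*o^3 - 17*o^2*z + o*z^2 + z^3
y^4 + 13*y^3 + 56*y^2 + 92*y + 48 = (y + 1)*(y + 2)*(y + 4)*(y + 6)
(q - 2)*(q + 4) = q^2 + 2*q - 8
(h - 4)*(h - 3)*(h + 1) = h^3 - 6*h^2 + 5*h + 12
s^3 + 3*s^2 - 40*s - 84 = (s - 6)*(s + 2)*(s + 7)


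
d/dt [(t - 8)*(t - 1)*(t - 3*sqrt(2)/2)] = 3*t^2 - 18*t - 3*sqrt(2)*t + 8 + 27*sqrt(2)/2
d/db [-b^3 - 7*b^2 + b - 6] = -3*b^2 - 14*b + 1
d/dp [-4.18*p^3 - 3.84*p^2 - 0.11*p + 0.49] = -12.54*p^2 - 7.68*p - 0.11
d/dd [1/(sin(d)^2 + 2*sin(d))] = -2*(sin(d) + 1)*cos(d)/((sin(d) + 2)^2*sin(d)^2)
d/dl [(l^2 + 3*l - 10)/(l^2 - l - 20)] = 2*(-2*l^2 - 10*l - 35)/(l^4 - 2*l^3 - 39*l^2 + 40*l + 400)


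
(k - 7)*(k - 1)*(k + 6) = k^3 - 2*k^2 - 41*k + 42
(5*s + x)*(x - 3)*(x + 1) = 5*s*x^2 - 10*s*x - 15*s + x^3 - 2*x^2 - 3*x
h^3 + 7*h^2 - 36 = (h - 2)*(h + 3)*(h + 6)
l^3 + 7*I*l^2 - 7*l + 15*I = (l - I)*(l + 3*I)*(l + 5*I)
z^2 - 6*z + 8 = (z - 4)*(z - 2)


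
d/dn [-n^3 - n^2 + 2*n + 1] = -3*n^2 - 2*n + 2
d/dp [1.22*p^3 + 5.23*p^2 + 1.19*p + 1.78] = 3.66*p^2 + 10.46*p + 1.19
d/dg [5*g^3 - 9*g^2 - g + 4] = 15*g^2 - 18*g - 1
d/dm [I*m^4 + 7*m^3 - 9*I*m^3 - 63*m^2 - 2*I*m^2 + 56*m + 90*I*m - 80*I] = 4*I*m^3 + m^2*(21 - 27*I) + m*(-126 - 4*I) + 56 + 90*I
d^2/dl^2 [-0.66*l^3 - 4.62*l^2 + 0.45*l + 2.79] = -3.96*l - 9.24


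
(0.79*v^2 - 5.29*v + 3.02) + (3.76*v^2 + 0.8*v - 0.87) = 4.55*v^2 - 4.49*v + 2.15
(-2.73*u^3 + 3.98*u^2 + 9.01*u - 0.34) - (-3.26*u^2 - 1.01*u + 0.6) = -2.73*u^3 + 7.24*u^2 + 10.02*u - 0.94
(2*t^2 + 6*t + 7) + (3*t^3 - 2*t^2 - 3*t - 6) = 3*t^3 + 3*t + 1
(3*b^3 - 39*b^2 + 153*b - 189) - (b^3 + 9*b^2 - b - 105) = 2*b^3 - 48*b^2 + 154*b - 84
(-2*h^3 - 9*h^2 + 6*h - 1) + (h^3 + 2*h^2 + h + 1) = -h^3 - 7*h^2 + 7*h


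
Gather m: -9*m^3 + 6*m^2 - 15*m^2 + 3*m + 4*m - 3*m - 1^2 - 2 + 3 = -9*m^3 - 9*m^2 + 4*m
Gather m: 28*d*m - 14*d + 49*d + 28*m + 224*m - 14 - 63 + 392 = 35*d + m*(28*d + 252) + 315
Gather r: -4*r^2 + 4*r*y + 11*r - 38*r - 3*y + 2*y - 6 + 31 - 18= -4*r^2 + r*(4*y - 27) - y + 7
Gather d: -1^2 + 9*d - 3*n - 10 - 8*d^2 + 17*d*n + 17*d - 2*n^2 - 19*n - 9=-8*d^2 + d*(17*n + 26) - 2*n^2 - 22*n - 20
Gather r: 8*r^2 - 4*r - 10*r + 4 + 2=8*r^2 - 14*r + 6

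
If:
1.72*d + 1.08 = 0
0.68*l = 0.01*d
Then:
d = -0.63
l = -0.01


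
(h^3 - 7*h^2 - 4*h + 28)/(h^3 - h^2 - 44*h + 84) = (h^2 - 5*h - 14)/(h^2 + h - 42)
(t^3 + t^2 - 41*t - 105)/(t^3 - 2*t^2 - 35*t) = (t + 3)/t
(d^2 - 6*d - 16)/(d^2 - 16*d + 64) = (d + 2)/(d - 8)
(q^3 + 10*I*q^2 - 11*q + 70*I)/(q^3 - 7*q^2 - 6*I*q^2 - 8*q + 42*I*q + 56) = (q^2 + 12*I*q - 35)/(q^2 - q*(7 + 4*I) + 28*I)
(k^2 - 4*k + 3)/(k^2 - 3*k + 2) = (k - 3)/(k - 2)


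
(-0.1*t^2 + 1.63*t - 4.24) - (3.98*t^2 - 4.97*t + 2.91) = -4.08*t^2 + 6.6*t - 7.15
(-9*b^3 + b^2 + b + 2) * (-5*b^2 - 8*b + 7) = 45*b^5 + 67*b^4 - 76*b^3 - 11*b^2 - 9*b + 14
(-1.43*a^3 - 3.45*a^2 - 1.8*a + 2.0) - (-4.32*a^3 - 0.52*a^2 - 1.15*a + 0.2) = 2.89*a^3 - 2.93*a^2 - 0.65*a + 1.8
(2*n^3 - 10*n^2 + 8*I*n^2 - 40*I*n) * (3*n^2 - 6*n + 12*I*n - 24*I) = 6*n^5 - 42*n^4 + 48*I*n^4 - 36*n^3 - 336*I*n^3 + 672*n^2 + 480*I*n^2 - 960*n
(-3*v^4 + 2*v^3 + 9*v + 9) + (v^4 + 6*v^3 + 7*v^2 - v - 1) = -2*v^4 + 8*v^3 + 7*v^2 + 8*v + 8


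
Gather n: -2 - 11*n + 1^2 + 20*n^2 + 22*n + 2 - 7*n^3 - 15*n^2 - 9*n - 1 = -7*n^3 + 5*n^2 + 2*n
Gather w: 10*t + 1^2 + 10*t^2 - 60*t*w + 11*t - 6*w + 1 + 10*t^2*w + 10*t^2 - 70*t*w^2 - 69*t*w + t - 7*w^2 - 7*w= 20*t^2 + 22*t + w^2*(-70*t - 7) + w*(10*t^2 - 129*t - 13) + 2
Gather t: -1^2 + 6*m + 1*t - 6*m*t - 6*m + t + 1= t*(2 - 6*m)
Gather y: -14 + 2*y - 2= 2*y - 16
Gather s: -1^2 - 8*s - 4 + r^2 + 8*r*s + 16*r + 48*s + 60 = r^2 + 16*r + s*(8*r + 40) + 55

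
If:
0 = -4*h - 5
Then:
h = -5/4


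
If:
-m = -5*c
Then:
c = m/5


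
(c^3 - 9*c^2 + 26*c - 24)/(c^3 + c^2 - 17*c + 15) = (c^2 - 6*c + 8)/(c^2 + 4*c - 5)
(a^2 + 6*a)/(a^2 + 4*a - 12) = a/(a - 2)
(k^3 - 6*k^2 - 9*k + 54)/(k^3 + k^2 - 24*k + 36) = (k^2 - 3*k - 18)/(k^2 + 4*k - 12)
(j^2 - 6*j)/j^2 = (j - 6)/j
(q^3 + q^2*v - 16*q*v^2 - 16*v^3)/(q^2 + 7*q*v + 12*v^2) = (q^2 - 3*q*v - 4*v^2)/(q + 3*v)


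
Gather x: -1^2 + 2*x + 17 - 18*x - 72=-16*x - 56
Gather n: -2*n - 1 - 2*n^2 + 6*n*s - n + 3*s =-2*n^2 + n*(6*s - 3) + 3*s - 1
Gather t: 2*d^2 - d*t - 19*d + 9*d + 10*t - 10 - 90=2*d^2 - 10*d + t*(10 - d) - 100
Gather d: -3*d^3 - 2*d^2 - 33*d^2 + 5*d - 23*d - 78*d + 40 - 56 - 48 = -3*d^3 - 35*d^2 - 96*d - 64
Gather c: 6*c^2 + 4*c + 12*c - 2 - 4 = 6*c^2 + 16*c - 6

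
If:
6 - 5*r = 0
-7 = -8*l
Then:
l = 7/8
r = 6/5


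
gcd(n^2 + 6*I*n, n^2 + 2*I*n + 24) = n + 6*I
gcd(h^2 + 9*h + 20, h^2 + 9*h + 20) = h^2 + 9*h + 20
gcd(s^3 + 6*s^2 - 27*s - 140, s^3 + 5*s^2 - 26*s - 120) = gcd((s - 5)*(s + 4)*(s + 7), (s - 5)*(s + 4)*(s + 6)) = s^2 - s - 20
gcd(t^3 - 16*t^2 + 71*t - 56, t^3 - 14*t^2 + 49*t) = t - 7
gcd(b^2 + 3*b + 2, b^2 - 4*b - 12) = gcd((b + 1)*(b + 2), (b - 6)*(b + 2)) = b + 2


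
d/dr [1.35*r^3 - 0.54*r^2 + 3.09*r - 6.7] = 4.05*r^2 - 1.08*r + 3.09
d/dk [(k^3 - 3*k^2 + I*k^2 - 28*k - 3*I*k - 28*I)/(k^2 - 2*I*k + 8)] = (k^4 - 4*I*k^3 + k^2*(54 + 9*I) + k*(-48 + 72*I) - 168 - 24*I)/(k^4 - 4*I*k^3 + 12*k^2 - 32*I*k + 64)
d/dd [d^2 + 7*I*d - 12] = 2*d + 7*I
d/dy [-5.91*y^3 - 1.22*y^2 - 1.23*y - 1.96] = -17.73*y^2 - 2.44*y - 1.23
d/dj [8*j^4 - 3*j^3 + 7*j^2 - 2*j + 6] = 32*j^3 - 9*j^2 + 14*j - 2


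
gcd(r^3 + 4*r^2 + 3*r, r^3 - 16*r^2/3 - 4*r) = r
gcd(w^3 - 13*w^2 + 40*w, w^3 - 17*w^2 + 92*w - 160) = w^2 - 13*w + 40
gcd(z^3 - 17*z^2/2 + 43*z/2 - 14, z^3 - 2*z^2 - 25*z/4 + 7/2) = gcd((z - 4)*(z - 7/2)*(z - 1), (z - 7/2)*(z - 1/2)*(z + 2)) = z - 7/2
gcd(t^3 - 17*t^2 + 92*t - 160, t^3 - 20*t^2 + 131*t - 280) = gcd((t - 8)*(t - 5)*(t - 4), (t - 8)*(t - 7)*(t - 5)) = t^2 - 13*t + 40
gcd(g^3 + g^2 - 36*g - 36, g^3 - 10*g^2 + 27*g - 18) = g - 6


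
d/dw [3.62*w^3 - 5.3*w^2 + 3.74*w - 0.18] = 10.86*w^2 - 10.6*w + 3.74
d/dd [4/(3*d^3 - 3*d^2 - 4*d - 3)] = 4*(-9*d^2 + 6*d + 4)/(-3*d^3 + 3*d^2 + 4*d + 3)^2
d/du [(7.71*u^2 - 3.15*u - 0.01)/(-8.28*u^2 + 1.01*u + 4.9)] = (-18.2949*u^2 + 75.3924*u - 15.4249)/(68.5584*u^4 - 16.7256*u^3 - 80.1239*u^2 + 9.898*u + 24.01)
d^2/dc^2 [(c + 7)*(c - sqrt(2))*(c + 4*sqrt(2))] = 6*c + 6*sqrt(2) + 14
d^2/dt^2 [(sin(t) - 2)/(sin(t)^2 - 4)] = (2*sin(t) + cos(t)^2 + 1)/(sin(t) + 2)^3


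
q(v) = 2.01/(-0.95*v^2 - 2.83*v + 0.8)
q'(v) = 2.01*(1.9*v + 2.83)/(-0.95*v^2 - 2.83*v + 0.8)^2 = (3.819*v + 5.6883)/(0.95*v^2 + 2.83*v - 0.8)^2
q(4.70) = -0.06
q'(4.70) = 0.02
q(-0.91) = 0.78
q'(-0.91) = 0.33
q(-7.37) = -0.07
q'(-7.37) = -0.03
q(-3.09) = 4.24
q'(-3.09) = -27.20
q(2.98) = -0.13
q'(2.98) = 0.07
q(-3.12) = 5.26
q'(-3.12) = -42.69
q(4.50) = -0.06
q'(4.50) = 0.02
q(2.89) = -0.13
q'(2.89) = 0.07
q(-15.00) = -0.01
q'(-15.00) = -0.00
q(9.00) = -0.02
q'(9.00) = 0.00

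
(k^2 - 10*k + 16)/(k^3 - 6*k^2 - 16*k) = (k - 2)/(k*(k + 2))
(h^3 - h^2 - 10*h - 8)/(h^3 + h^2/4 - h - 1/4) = 4*(h^2 - 2*h - 8)/(4*h^2 - 3*h - 1)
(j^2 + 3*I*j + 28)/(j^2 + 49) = (j - 4*I)/(j - 7*I)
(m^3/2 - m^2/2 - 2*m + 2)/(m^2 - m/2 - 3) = (m^2 + m - 2)/(2*m + 3)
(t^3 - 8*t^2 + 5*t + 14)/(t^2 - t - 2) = t - 7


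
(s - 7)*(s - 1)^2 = s^3 - 9*s^2 + 15*s - 7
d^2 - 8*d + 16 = (d - 4)^2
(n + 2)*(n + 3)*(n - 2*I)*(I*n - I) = I*n^4 + 2*n^3 + 4*I*n^3 + 8*n^2 + I*n^2 + 2*n - 6*I*n - 12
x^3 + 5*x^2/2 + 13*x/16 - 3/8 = (x - 1/4)*(x + 3/4)*(x + 2)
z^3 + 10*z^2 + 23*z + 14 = (z + 1)*(z + 2)*(z + 7)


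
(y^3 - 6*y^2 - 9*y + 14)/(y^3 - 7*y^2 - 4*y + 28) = (y - 1)/(y - 2)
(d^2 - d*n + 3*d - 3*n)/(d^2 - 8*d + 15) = (d^2 - d*n + 3*d - 3*n)/(d^2 - 8*d + 15)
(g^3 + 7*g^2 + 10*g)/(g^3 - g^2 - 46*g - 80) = g/(g - 8)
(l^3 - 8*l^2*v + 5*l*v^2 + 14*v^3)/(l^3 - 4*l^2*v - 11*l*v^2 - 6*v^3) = (-l^2 + 9*l*v - 14*v^2)/(-l^2 + 5*l*v + 6*v^2)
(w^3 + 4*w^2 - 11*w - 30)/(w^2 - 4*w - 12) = (w^2 + 2*w - 15)/(w - 6)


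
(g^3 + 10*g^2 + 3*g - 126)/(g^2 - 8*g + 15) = (g^2 + 13*g + 42)/(g - 5)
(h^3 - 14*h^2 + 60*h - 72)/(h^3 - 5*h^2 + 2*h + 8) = (h^2 - 12*h + 36)/(h^2 - 3*h - 4)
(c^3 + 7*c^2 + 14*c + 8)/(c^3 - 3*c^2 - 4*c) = (c^2 + 6*c + 8)/(c*(c - 4))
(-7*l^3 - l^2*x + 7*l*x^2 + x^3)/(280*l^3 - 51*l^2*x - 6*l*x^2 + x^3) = (-l^2 + x^2)/(40*l^2 - 13*l*x + x^2)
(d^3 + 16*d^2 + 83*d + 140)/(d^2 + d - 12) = (d^2 + 12*d + 35)/(d - 3)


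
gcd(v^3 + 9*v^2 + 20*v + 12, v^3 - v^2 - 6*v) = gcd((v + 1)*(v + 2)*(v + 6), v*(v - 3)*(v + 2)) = v + 2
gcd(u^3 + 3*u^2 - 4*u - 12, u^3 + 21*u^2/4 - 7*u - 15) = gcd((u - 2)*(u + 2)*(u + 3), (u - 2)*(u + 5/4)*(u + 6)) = u - 2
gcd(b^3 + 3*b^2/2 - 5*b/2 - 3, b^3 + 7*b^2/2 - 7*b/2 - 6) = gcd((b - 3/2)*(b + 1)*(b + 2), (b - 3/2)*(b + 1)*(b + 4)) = b^2 - b/2 - 3/2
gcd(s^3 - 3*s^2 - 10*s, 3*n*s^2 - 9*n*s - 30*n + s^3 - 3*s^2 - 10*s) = s^2 - 3*s - 10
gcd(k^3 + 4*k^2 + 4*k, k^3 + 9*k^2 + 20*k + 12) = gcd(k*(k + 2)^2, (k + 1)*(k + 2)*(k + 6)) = k + 2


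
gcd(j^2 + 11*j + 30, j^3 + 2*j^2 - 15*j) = j + 5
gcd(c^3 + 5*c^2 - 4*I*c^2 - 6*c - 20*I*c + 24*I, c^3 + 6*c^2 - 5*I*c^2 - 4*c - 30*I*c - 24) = c^2 + c*(6 - 4*I) - 24*I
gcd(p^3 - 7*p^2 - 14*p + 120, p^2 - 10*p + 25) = p - 5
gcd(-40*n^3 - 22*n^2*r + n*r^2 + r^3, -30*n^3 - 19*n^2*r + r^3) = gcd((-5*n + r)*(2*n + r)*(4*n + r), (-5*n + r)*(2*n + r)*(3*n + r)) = -10*n^2 - 3*n*r + r^2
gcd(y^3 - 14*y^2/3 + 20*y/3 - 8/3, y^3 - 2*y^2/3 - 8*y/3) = y - 2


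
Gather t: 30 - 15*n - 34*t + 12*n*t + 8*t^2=-15*n + 8*t^2 + t*(12*n - 34) + 30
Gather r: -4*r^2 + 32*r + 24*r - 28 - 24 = -4*r^2 + 56*r - 52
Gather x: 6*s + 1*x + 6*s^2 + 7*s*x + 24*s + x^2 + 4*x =6*s^2 + 30*s + x^2 + x*(7*s + 5)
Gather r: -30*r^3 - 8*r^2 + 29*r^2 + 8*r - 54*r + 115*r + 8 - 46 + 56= -30*r^3 + 21*r^2 + 69*r + 18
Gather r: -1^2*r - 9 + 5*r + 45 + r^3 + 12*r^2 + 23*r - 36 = r^3 + 12*r^2 + 27*r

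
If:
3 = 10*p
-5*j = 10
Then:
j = -2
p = 3/10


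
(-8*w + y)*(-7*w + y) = 56*w^2 - 15*w*y + y^2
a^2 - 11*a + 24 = (a - 8)*(a - 3)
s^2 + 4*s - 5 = (s - 1)*(s + 5)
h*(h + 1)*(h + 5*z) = h^3 + 5*h^2*z + h^2 + 5*h*z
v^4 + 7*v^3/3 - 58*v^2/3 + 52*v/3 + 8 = (v - 2)^2*(v + 1/3)*(v + 6)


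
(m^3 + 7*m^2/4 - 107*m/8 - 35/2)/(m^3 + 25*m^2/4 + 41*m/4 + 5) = (m - 7/2)/(m + 1)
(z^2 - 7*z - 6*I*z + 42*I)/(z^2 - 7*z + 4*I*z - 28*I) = (z - 6*I)/(z + 4*I)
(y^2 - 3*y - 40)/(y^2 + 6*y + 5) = (y - 8)/(y + 1)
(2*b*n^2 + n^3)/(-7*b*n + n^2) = n*(-2*b - n)/(7*b - n)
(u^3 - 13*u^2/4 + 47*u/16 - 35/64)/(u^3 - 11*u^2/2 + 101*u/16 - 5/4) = (u - 7/4)/(u - 4)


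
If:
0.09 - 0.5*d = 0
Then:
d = 0.18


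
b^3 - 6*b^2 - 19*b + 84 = (b - 7)*(b - 3)*(b + 4)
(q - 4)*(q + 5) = q^2 + q - 20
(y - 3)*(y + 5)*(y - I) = y^3 + 2*y^2 - I*y^2 - 15*y - 2*I*y + 15*I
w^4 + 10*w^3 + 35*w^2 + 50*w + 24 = (w + 1)*(w + 2)*(w + 3)*(w + 4)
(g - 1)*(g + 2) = g^2 + g - 2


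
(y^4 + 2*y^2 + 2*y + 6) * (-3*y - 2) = -3*y^5 - 2*y^4 - 6*y^3 - 10*y^2 - 22*y - 12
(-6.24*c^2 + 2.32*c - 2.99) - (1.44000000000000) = -6.24*c^2 + 2.32*c - 4.43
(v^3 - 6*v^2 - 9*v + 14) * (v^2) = v^5 - 6*v^4 - 9*v^3 + 14*v^2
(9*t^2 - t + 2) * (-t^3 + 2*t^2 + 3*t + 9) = -9*t^5 + 19*t^4 + 23*t^3 + 82*t^2 - 3*t + 18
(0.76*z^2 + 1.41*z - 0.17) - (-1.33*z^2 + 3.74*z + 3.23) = 2.09*z^2 - 2.33*z - 3.4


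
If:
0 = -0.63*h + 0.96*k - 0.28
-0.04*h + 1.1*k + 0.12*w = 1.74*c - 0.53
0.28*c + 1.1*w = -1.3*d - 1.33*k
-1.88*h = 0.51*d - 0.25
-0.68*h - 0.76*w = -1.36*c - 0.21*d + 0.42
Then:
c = 0.62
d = -0.71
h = 0.33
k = 0.51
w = 0.07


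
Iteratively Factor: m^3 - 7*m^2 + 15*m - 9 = (m - 1)*(m^2 - 6*m + 9) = (m - 3)*(m - 1)*(m - 3)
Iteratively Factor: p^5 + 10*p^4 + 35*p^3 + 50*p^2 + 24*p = (p + 2)*(p^4 + 8*p^3 + 19*p^2 + 12*p) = (p + 2)*(p + 3)*(p^3 + 5*p^2 + 4*p) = (p + 1)*(p + 2)*(p + 3)*(p^2 + 4*p) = p*(p + 1)*(p + 2)*(p + 3)*(p + 4)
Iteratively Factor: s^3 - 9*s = (s - 3)*(s^2 + 3*s) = (s - 3)*(s + 3)*(s)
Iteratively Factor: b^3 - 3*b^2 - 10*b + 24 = (b + 3)*(b^2 - 6*b + 8) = (b - 2)*(b + 3)*(b - 4)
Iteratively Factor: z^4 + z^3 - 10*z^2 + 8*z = (z - 1)*(z^3 + 2*z^2 - 8*z) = (z - 2)*(z - 1)*(z^2 + 4*z) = (z - 2)*(z - 1)*(z + 4)*(z)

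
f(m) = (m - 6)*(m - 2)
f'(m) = 2*m - 8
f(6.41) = 1.81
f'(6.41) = 4.82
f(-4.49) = 68.08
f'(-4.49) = -16.98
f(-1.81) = 29.76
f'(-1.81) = -11.62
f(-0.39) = 15.27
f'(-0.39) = -8.78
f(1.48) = 2.35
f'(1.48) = -5.04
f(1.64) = 1.57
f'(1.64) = -4.72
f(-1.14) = 22.42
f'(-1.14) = -10.28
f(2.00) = 0.00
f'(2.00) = -4.00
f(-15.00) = 357.00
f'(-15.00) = -38.00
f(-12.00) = 252.00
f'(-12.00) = -32.00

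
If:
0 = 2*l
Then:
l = 0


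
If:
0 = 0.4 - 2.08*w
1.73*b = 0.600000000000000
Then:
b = 0.35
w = 0.19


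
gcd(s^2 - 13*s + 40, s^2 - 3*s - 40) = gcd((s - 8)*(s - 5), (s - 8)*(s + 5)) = s - 8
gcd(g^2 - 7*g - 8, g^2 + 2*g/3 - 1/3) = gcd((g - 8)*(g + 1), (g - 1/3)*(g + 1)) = g + 1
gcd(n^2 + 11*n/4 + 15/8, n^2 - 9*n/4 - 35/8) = n + 5/4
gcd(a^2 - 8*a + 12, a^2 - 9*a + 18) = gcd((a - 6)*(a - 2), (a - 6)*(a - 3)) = a - 6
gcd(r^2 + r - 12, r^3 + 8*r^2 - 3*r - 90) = r - 3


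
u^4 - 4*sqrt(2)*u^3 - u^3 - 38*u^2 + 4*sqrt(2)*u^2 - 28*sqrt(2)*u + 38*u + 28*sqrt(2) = (u - 1)*(u - 7*sqrt(2))*(u + sqrt(2))*(u + 2*sqrt(2))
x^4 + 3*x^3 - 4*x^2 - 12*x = x*(x - 2)*(x + 2)*(x + 3)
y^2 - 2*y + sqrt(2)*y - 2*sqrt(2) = (y - 2)*(y + sqrt(2))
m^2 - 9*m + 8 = (m - 8)*(m - 1)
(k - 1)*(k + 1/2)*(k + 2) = k^3 + 3*k^2/2 - 3*k/2 - 1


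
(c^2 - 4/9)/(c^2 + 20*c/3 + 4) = (c - 2/3)/(c + 6)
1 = 1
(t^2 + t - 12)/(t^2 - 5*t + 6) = (t + 4)/(t - 2)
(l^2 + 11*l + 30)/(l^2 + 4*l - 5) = (l + 6)/(l - 1)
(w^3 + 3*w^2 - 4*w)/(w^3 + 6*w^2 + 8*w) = (w - 1)/(w + 2)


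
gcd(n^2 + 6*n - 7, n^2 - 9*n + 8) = n - 1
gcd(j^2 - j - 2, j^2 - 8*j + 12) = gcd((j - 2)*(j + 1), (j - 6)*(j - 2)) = j - 2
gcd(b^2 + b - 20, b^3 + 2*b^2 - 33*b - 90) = b + 5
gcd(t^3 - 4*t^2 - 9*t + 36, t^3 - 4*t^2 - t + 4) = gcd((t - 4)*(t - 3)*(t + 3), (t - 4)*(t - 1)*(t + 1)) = t - 4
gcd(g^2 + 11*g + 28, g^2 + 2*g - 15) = 1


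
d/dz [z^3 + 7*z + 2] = 3*z^2 + 7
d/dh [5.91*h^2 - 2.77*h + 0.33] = 11.82*h - 2.77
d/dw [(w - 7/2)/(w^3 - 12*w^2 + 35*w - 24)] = (-4*w^3 + 45*w^2 - 168*w + 197)/(2*(w^6 - 24*w^5 + 214*w^4 - 888*w^3 + 1801*w^2 - 1680*w + 576))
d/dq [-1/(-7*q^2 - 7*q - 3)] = 7*(-2*q - 1)/(7*q^2 + 7*q + 3)^2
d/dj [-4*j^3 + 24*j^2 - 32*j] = -12*j^2 + 48*j - 32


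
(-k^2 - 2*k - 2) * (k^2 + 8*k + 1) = -k^4 - 10*k^3 - 19*k^2 - 18*k - 2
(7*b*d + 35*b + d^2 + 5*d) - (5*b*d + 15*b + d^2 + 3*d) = 2*b*d + 20*b + 2*d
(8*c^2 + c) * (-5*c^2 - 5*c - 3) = -40*c^4 - 45*c^3 - 29*c^2 - 3*c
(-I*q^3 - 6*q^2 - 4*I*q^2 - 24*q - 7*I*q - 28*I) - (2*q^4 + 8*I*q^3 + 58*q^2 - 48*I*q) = -2*q^4 - 9*I*q^3 - 64*q^2 - 4*I*q^2 - 24*q + 41*I*q - 28*I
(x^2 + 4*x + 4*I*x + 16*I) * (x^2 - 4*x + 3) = x^4 + 4*I*x^3 - 13*x^2 + 12*x - 52*I*x + 48*I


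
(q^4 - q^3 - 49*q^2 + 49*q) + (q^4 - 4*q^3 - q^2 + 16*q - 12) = 2*q^4 - 5*q^3 - 50*q^2 + 65*q - 12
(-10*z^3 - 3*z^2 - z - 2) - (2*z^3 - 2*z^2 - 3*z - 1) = -12*z^3 - z^2 + 2*z - 1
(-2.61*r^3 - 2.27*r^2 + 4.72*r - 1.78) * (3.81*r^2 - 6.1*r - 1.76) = -9.9441*r^5 + 7.2723*r^4 + 36.4238*r^3 - 31.5786*r^2 + 2.5508*r + 3.1328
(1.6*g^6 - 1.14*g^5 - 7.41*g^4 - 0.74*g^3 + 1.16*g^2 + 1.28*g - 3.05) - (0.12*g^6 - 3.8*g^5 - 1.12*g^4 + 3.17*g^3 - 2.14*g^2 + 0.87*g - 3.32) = 1.48*g^6 + 2.66*g^5 - 6.29*g^4 - 3.91*g^3 + 3.3*g^2 + 0.41*g + 0.27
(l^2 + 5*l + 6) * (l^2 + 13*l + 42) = l^4 + 18*l^3 + 113*l^2 + 288*l + 252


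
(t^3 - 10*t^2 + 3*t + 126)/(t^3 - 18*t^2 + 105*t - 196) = (t^2 - 3*t - 18)/(t^2 - 11*t + 28)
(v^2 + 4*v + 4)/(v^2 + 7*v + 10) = (v + 2)/(v + 5)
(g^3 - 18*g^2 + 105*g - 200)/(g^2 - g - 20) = (g^2 - 13*g + 40)/(g + 4)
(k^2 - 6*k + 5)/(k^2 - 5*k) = (k - 1)/k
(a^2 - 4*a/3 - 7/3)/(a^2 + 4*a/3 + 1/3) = (3*a - 7)/(3*a + 1)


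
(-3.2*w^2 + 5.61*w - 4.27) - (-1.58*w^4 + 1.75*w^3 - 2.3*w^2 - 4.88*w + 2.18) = 1.58*w^4 - 1.75*w^3 - 0.9*w^2 + 10.49*w - 6.45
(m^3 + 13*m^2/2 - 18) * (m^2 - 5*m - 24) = m^5 + 3*m^4/2 - 113*m^3/2 - 174*m^2 + 90*m + 432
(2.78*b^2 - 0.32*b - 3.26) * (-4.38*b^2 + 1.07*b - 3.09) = -12.1764*b^4 + 4.3762*b^3 + 5.3462*b^2 - 2.4994*b + 10.0734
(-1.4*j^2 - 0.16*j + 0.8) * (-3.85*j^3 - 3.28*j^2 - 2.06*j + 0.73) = 5.39*j^5 + 5.208*j^4 + 0.3288*j^3 - 3.3164*j^2 - 1.7648*j + 0.584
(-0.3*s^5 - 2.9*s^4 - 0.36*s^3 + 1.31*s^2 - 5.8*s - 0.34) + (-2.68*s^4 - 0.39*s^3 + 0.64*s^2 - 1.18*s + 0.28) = -0.3*s^5 - 5.58*s^4 - 0.75*s^3 + 1.95*s^2 - 6.98*s - 0.06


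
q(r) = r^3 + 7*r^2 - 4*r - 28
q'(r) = 3*r^2 + 14*r - 4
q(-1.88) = -2.38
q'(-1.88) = -19.72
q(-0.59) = -23.41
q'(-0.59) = -11.22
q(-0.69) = -22.24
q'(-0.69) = -12.23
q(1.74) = -8.50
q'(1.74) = 29.44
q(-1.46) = -10.35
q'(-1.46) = -18.05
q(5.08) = 263.42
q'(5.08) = 144.54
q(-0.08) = -27.64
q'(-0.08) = -5.10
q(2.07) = 2.58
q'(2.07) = 37.83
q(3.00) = 50.00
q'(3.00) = 65.00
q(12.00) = 2660.00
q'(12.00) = 596.00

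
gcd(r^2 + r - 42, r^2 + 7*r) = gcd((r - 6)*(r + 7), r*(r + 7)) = r + 7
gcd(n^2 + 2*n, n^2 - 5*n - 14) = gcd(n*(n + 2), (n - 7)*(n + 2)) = n + 2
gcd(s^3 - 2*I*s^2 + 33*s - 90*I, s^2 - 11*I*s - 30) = s - 5*I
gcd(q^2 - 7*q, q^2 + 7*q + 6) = 1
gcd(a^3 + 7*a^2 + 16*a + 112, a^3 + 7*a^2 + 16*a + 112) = a^3 + 7*a^2 + 16*a + 112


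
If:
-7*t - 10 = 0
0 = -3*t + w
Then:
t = -10/7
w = -30/7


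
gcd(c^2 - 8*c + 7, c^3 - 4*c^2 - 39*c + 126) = c - 7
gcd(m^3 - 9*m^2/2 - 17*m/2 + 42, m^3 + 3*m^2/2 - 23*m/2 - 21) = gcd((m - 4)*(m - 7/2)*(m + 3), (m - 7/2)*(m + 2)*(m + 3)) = m^2 - m/2 - 21/2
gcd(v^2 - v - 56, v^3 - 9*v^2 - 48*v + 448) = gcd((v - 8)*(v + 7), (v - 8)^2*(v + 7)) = v^2 - v - 56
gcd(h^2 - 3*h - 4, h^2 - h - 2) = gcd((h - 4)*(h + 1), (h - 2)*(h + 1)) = h + 1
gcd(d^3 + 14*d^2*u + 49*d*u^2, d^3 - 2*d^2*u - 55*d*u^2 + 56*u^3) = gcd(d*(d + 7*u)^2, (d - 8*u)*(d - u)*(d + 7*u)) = d + 7*u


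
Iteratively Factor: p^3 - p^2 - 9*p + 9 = (p + 3)*(p^2 - 4*p + 3) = (p - 3)*(p + 3)*(p - 1)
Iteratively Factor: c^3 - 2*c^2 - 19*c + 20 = (c - 1)*(c^2 - c - 20) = (c - 1)*(c + 4)*(c - 5)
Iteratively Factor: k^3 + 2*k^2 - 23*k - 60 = (k - 5)*(k^2 + 7*k + 12) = (k - 5)*(k + 4)*(k + 3)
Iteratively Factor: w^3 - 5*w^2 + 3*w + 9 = (w - 3)*(w^2 - 2*w - 3) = (w - 3)^2*(w + 1)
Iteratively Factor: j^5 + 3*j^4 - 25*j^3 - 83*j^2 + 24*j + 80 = (j + 1)*(j^4 + 2*j^3 - 27*j^2 - 56*j + 80) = (j + 1)*(j + 4)*(j^3 - 2*j^2 - 19*j + 20) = (j - 1)*(j + 1)*(j + 4)*(j^2 - j - 20) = (j - 5)*(j - 1)*(j + 1)*(j + 4)*(j + 4)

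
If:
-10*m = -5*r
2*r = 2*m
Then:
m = 0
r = 0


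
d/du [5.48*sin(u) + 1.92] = 5.48*cos(u)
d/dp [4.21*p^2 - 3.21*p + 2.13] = 8.42*p - 3.21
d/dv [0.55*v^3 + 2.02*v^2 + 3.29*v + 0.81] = 1.65*v^2 + 4.04*v + 3.29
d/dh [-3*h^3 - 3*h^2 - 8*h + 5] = -9*h^2 - 6*h - 8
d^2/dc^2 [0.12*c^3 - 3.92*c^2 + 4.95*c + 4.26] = 0.72*c - 7.84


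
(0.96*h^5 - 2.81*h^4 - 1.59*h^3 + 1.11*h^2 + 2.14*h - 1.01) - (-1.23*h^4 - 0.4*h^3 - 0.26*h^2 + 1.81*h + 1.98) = 0.96*h^5 - 1.58*h^4 - 1.19*h^3 + 1.37*h^2 + 0.33*h - 2.99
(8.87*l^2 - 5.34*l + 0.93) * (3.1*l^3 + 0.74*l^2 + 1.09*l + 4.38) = 27.497*l^5 - 9.9902*l^4 + 8.5997*l^3 + 33.7182*l^2 - 22.3755*l + 4.0734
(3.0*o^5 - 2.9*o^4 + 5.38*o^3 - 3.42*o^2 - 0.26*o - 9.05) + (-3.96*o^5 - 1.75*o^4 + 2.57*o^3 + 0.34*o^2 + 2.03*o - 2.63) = -0.96*o^5 - 4.65*o^4 + 7.95*o^3 - 3.08*o^2 + 1.77*o - 11.68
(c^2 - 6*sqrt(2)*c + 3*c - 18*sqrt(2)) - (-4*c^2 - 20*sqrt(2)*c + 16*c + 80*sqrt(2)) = 5*c^2 - 13*c + 14*sqrt(2)*c - 98*sqrt(2)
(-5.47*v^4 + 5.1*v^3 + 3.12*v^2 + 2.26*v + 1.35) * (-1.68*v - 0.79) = 9.1896*v^5 - 4.2467*v^4 - 9.2706*v^3 - 6.2616*v^2 - 4.0534*v - 1.0665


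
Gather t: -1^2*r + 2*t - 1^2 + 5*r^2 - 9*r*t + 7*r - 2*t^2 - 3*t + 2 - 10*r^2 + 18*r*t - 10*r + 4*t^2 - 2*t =-5*r^2 - 4*r + 2*t^2 + t*(9*r - 3) + 1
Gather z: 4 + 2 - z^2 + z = -z^2 + z + 6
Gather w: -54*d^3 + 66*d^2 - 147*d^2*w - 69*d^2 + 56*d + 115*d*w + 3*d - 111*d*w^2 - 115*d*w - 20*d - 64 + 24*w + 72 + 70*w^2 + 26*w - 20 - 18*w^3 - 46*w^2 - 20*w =-54*d^3 - 3*d^2 + 39*d - 18*w^3 + w^2*(24 - 111*d) + w*(30 - 147*d^2) - 12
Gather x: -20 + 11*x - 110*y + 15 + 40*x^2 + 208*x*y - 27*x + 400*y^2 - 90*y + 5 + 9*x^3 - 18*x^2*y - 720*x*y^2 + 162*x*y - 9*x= 9*x^3 + x^2*(40 - 18*y) + x*(-720*y^2 + 370*y - 25) + 400*y^2 - 200*y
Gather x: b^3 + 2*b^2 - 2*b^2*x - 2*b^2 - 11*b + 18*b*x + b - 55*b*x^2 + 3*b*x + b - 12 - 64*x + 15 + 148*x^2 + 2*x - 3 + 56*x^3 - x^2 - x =b^3 - 9*b + 56*x^3 + x^2*(147 - 55*b) + x*(-2*b^2 + 21*b - 63)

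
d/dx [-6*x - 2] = -6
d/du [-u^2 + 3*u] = 3 - 2*u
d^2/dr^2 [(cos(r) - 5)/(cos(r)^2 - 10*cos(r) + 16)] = (10*(1 - cos(r)^2)^2 - cos(r)^5 - 52*cos(r)^3 + 10*cos(r)^2 + 748*cos(r) - 530)/(cos(r)^2 - 10*cos(r) + 16)^3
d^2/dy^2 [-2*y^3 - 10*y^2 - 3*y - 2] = -12*y - 20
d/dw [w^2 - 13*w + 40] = 2*w - 13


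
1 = 1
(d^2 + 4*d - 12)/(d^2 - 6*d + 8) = (d + 6)/(d - 4)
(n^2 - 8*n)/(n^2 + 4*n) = (n - 8)/(n + 4)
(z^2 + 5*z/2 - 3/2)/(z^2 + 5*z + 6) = (z - 1/2)/(z + 2)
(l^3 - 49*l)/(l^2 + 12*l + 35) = l*(l - 7)/(l + 5)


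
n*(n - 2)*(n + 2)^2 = n^4 + 2*n^3 - 4*n^2 - 8*n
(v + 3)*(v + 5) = v^2 + 8*v + 15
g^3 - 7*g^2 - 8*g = g*(g - 8)*(g + 1)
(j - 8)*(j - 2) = j^2 - 10*j + 16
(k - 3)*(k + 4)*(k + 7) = k^3 + 8*k^2 - 5*k - 84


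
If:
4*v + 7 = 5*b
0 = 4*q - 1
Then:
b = 4*v/5 + 7/5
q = 1/4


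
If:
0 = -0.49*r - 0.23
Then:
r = -0.47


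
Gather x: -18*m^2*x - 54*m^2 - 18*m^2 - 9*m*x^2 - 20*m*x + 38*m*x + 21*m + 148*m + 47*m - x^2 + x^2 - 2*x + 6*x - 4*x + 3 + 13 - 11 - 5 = -72*m^2 - 9*m*x^2 + 216*m + x*(-18*m^2 + 18*m)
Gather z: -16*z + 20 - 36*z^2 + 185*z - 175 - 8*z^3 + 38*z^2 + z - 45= -8*z^3 + 2*z^2 + 170*z - 200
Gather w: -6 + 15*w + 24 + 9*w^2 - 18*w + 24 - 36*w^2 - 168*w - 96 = -27*w^2 - 171*w - 54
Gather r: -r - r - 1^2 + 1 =-2*r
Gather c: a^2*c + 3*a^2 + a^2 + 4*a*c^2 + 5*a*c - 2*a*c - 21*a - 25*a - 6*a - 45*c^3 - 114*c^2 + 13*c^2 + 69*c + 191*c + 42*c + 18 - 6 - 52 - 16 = 4*a^2 - 52*a - 45*c^3 + c^2*(4*a - 101) + c*(a^2 + 3*a + 302) - 56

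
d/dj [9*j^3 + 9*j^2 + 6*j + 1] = 27*j^2 + 18*j + 6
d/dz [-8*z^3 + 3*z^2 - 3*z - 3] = -24*z^2 + 6*z - 3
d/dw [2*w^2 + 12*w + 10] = 4*w + 12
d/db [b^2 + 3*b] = 2*b + 3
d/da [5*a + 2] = 5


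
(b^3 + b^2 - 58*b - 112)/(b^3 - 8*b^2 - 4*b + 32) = (b + 7)/(b - 2)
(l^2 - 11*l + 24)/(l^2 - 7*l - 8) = (l - 3)/(l + 1)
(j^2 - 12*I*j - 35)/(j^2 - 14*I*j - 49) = (j - 5*I)/(j - 7*I)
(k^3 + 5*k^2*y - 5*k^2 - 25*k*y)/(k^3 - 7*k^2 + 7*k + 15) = k*(k + 5*y)/(k^2 - 2*k - 3)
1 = 1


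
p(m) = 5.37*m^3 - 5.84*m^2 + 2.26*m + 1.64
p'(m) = 16.11*m^2 - 11.68*m + 2.26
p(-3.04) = -210.07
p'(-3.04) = 186.65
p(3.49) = 166.67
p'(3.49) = 157.72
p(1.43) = 8.63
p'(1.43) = 18.50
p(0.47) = 1.97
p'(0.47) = 0.33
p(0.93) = 3.01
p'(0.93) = 5.33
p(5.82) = 875.61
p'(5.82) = 479.97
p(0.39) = 1.95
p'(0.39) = 0.16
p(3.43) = 157.38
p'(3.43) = 151.73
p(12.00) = 8467.16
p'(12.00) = 2181.94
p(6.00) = 964.88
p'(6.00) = 512.14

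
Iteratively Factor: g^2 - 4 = (g + 2)*(g - 2)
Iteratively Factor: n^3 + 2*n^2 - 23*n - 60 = (n - 5)*(n^2 + 7*n + 12) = (n - 5)*(n + 3)*(n + 4)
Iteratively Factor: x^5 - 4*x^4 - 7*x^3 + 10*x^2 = (x)*(x^4 - 4*x^3 - 7*x^2 + 10*x) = x*(x + 2)*(x^3 - 6*x^2 + 5*x) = x*(x - 1)*(x + 2)*(x^2 - 5*x) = x^2*(x - 1)*(x + 2)*(x - 5)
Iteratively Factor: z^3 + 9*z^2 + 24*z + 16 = (z + 4)*(z^2 + 5*z + 4) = (z + 1)*(z + 4)*(z + 4)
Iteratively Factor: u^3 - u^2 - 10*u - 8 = (u + 1)*(u^2 - 2*u - 8) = (u + 1)*(u + 2)*(u - 4)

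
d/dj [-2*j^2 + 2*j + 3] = 2 - 4*j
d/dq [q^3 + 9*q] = 3*q^2 + 9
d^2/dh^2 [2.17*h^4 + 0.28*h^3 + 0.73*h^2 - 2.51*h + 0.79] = 26.04*h^2 + 1.68*h + 1.46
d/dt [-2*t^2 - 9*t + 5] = -4*t - 9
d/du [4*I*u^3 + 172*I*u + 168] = I*(12*u^2 + 172)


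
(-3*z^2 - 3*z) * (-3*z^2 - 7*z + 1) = 9*z^4 + 30*z^3 + 18*z^2 - 3*z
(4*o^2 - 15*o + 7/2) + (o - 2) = 4*o^2 - 14*o + 3/2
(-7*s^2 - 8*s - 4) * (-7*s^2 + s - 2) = 49*s^4 + 49*s^3 + 34*s^2 + 12*s + 8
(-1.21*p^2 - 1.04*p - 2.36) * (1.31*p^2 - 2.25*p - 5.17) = -1.5851*p^4 + 1.3601*p^3 + 5.5041*p^2 + 10.6868*p + 12.2012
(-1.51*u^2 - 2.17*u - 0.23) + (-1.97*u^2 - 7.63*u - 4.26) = -3.48*u^2 - 9.8*u - 4.49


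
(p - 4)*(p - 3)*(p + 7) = p^3 - 37*p + 84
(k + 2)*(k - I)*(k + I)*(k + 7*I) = k^4 + 2*k^3 + 7*I*k^3 + k^2 + 14*I*k^2 + 2*k + 7*I*k + 14*I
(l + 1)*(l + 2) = l^2 + 3*l + 2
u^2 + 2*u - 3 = (u - 1)*(u + 3)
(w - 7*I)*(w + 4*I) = w^2 - 3*I*w + 28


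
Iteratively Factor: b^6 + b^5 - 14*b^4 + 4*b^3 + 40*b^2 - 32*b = (b + 2)*(b^5 - b^4 - 12*b^3 + 28*b^2 - 16*b) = (b - 2)*(b + 2)*(b^4 + b^3 - 10*b^2 + 8*b) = b*(b - 2)*(b + 2)*(b^3 + b^2 - 10*b + 8) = b*(b - 2)*(b - 1)*(b + 2)*(b^2 + 2*b - 8) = b*(b - 2)^2*(b - 1)*(b + 2)*(b + 4)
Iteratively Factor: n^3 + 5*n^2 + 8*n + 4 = (n + 1)*(n^2 + 4*n + 4) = (n + 1)*(n + 2)*(n + 2)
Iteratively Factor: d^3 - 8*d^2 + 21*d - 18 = (d - 2)*(d^2 - 6*d + 9) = (d - 3)*(d - 2)*(d - 3)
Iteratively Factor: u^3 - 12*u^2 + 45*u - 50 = (u - 2)*(u^2 - 10*u + 25) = (u - 5)*(u - 2)*(u - 5)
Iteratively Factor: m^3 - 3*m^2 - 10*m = (m)*(m^2 - 3*m - 10) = m*(m + 2)*(m - 5)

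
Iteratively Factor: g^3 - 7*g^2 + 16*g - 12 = (g - 3)*(g^2 - 4*g + 4) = (g - 3)*(g - 2)*(g - 2)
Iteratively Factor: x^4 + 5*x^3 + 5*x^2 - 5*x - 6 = (x + 3)*(x^3 + 2*x^2 - x - 2) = (x + 2)*(x + 3)*(x^2 - 1) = (x + 1)*(x + 2)*(x + 3)*(x - 1)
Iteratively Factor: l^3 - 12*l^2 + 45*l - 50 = (l - 5)*(l^2 - 7*l + 10) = (l - 5)*(l - 2)*(l - 5)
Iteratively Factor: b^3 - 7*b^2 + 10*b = (b)*(b^2 - 7*b + 10) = b*(b - 5)*(b - 2)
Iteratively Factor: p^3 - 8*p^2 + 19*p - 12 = (p - 3)*(p^2 - 5*p + 4) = (p - 3)*(p - 1)*(p - 4)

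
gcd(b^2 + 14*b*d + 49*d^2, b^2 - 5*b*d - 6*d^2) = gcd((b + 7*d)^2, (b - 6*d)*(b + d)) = 1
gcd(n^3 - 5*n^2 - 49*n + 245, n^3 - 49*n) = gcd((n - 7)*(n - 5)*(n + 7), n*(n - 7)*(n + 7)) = n^2 - 49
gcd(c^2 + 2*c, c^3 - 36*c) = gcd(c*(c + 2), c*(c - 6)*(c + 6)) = c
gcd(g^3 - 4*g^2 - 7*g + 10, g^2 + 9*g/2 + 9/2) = 1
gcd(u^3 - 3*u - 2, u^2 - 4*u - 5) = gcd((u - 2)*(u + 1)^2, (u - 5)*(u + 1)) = u + 1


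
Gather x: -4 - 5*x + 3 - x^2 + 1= -x^2 - 5*x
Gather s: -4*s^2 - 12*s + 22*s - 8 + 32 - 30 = -4*s^2 + 10*s - 6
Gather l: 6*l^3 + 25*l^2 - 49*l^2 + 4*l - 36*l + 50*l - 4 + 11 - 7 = 6*l^3 - 24*l^2 + 18*l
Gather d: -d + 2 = 2 - d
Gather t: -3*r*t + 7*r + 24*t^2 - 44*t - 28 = 7*r + 24*t^2 + t*(-3*r - 44) - 28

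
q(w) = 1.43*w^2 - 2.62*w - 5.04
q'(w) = 2.86*w - 2.62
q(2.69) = -1.74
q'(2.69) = 5.07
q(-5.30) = 49.01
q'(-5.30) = -17.78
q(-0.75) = -2.27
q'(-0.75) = -4.76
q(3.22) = 1.35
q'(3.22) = 6.59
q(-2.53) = 10.74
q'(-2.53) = -9.86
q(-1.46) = 1.83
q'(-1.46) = -6.80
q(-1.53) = 2.32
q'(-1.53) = -7.00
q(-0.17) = -4.55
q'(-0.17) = -3.11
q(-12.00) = 232.32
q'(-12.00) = -36.94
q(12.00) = 169.44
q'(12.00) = 31.70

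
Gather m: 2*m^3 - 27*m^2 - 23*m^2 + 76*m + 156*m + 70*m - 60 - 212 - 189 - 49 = 2*m^3 - 50*m^2 + 302*m - 510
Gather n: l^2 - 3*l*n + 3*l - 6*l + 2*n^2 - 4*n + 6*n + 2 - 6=l^2 - 3*l + 2*n^2 + n*(2 - 3*l) - 4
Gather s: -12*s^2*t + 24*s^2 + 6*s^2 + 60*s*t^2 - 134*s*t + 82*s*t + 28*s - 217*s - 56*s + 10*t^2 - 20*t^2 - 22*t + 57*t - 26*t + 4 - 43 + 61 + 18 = s^2*(30 - 12*t) + s*(60*t^2 - 52*t - 245) - 10*t^2 + 9*t + 40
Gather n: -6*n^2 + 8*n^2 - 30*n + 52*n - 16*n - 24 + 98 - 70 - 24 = 2*n^2 + 6*n - 20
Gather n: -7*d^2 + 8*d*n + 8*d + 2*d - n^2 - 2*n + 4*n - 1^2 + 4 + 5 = -7*d^2 + 10*d - n^2 + n*(8*d + 2) + 8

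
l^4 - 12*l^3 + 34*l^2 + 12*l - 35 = (l - 7)*(l - 5)*(l - 1)*(l + 1)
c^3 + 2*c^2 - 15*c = c*(c - 3)*(c + 5)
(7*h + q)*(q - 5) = 7*h*q - 35*h + q^2 - 5*q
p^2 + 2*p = p*(p + 2)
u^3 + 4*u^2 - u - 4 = (u - 1)*(u + 1)*(u + 4)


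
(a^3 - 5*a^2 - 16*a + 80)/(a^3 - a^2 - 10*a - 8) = (a^2 - a - 20)/(a^2 + 3*a + 2)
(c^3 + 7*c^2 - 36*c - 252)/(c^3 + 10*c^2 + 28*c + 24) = (c^2 + c - 42)/(c^2 + 4*c + 4)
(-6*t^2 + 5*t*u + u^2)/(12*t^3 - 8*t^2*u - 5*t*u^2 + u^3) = (-6*t - u)/(12*t^2 + 4*t*u - u^2)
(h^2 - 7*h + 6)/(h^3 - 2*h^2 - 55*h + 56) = (h - 6)/(h^2 - h - 56)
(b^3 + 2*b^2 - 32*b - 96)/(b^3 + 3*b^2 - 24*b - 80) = (b - 6)/(b - 5)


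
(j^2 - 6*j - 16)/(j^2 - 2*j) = (j^2 - 6*j - 16)/(j*(j - 2))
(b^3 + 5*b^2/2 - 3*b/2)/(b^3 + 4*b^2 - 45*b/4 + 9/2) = 2*b*(b + 3)/(2*b^2 + 9*b - 18)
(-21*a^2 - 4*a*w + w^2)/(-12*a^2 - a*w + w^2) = (-7*a + w)/(-4*a + w)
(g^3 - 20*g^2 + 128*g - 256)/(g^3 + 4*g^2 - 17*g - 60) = (g^2 - 16*g + 64)/(g^2 + 8*g + 15)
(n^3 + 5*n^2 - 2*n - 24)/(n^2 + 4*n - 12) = (n^2 + 7*n + 12)/(n + 6)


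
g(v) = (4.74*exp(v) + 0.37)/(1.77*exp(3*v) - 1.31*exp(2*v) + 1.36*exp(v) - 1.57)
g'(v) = (4.74*exp(v) + 0.37)*(-5.31*exp(3*v) + 2.62*exp(2*v) - 1.36*exp(v))/(1.77*exp(3*v) - 1.31*exp(2*v) + 1.36*exp(v) - 1.57)^2 + 4.74*exp(v)/(1.77*exp(3*v) - 1.31*exp(2*v) + 1.36*exp(v) - 1.57)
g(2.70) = 0.01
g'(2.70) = -0.03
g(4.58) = 0.00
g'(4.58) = -0.00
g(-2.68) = -0.47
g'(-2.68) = -0.25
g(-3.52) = -0.33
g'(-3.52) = -0.10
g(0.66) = 1.06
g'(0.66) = -2.68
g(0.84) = 0.69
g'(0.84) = -1.62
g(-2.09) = -0.67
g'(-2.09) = -0.48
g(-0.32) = -6.40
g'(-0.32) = -23.40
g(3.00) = 0.01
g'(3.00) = -0.01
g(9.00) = 0.00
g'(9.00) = 0.00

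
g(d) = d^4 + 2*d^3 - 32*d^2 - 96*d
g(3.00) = -441.00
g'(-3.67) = 21.97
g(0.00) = 0.00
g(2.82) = -417.10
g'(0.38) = -119.23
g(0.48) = -53.18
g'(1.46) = -164.20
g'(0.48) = -124.90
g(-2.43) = 50.49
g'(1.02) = -150.79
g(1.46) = -197.60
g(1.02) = -128.01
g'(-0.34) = -73.70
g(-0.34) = 28.88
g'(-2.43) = 37.55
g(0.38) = -40.97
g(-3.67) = 3.86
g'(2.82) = -139.06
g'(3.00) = -126.00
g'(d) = 4*d^3 + 6*d^2 - 64*d - 96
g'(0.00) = -96.00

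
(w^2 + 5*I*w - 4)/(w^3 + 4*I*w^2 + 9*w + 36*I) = (w + I)/(w^2 + 9)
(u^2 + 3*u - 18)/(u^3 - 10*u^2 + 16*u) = (u^2 + 3*u - 18)/(u*(u^2 - 10*u + 16))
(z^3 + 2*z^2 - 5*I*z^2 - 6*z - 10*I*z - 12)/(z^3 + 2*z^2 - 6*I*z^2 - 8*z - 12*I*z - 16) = (z - 3*I)/(z - 4*I)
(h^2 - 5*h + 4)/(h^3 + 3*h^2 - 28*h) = (h - 1)/(h*(h + 7))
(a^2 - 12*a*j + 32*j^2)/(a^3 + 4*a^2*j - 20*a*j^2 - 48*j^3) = (a - 8*j)/(a^2 + 8*a*j + 12*j^2)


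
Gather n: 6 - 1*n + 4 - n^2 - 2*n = -n^2 - 3*n + 10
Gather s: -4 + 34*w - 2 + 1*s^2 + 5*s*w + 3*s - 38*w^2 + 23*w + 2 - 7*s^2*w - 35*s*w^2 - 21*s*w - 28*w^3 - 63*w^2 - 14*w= s^2*(1 - 7*w) + s*(-35*w^2 - 16*w + 3) - 28*w^3 - 101*w^2 + 43*w - 4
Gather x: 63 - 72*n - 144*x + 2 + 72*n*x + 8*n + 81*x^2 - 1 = -64*n + 81*x^2 + x*(72*n - 144) + 64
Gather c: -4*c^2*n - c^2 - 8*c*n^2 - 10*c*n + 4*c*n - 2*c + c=c^2*(-4*n - 1) + c*(-8*n^2 - 6*n - 1)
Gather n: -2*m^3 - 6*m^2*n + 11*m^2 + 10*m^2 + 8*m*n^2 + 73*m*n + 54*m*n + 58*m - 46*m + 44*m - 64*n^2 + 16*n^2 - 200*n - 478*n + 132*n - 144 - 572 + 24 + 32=-2*m^3 + 21*m^2 + 56*m + n^2*(8*m - 48) + n*(-6*m^2 + 127*m - 546) - 660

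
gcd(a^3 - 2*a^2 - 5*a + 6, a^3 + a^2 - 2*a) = a^2 + a - 2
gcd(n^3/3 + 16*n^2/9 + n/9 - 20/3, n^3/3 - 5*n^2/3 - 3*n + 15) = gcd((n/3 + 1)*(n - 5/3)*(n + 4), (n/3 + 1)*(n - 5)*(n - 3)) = n + 3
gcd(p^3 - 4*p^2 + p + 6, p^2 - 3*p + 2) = p - 2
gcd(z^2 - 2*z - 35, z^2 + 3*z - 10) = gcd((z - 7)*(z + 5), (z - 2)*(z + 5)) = z + 5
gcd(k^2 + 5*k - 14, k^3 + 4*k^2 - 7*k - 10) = k - 2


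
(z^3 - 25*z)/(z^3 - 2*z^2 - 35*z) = (z - 5)/(z - 7)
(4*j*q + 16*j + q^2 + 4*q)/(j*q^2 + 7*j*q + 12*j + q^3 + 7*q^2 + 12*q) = (4*j + q)/(j*q + 3*j + q^2 + 3*q)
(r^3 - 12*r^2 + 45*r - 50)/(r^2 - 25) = (r^2 - 7*r + 10)/(r + 5)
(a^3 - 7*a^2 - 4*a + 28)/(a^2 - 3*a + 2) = (a^2 - 5*a - 14)/(a - 1)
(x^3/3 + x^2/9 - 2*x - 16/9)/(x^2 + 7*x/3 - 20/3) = (3*x^3 + x^2 - 18*x - 16)/(3*(3*x^2 + 7*x - 20))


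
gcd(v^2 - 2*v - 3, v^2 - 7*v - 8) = v + 1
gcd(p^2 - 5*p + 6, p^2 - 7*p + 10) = p - 2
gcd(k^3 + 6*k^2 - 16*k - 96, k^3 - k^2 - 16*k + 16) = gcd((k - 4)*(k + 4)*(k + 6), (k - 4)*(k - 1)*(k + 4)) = k^2 - 16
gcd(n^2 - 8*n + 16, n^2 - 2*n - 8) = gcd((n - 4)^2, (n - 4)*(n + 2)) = n - 4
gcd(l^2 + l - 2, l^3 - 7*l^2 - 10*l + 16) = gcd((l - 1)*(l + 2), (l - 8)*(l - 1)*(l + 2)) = l^2 + l - 2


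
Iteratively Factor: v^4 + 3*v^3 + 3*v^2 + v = (v + 1)*(v^3 + 2*v^2 + v) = (v + 1)^2*(v^2 + v) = v*(v + 1)^2*(v + 1)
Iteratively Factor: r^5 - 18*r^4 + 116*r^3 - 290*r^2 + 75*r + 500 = (r - 5)*(r^4 - 13*r^3 + 51*r^2 - 35*r - 100) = (r - 5)*(r - 4)*(r^3 - 9*r^2 + 15*r + 25) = (r - 5)^2*(r - 4)*(r^2 - 4*r - 5) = (r - 5)^2*(r - 4)*(r + 1)*(r - 5)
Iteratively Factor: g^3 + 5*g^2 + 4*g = (g)*(g^2 + 5*g + 4) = g*(g + 1)*(g + 4)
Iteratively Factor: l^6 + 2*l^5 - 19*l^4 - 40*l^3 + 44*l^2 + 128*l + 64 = (l + 1)*(l^5 + l^4 - 20*l^3 - 20*l^2 + 64*l + 64) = (l + 1)*(l + 2)*(l^4 - l^3 - 18*l^2 + 16*l + 32) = (l + 1)^2*(l + 2)*(l^3 - 2*l^2 - 16*l + 32) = (l - 2)*(l + 1)^2*(l + 2)*(l^2 - 16) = (l - 4)*(l - 2)*(l + 1)^2*(l + 2)*(l + 4)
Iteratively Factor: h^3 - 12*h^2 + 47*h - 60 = (h - 4)*(h^2 - 8*h + 15) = (h - 4)*(h - 3)*(h - 5)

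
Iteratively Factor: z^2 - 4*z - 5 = (z + 1)*(z - 5)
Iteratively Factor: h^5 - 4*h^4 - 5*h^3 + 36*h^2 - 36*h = (h + 3)*(h^4 - 7*h^3 + 16*h^2 - 12*h) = (h - 3)*(h + 3)*(h^3 - 4*h^2 + 4*h) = h*(h - 3)*(h + 3)*(h^2 - 4*h + 4) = h*(h - 3)*(h - 2)*(h + 3)*(h - 2)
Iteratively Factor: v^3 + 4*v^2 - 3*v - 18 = (v + 3)*(v^2 + v - 6) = (v + 3)^2*(v - 2)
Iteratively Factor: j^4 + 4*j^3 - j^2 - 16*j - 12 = (j + 2)*(j^3 + 2*j^2 - 5*j - 6) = (j + 1)*(j + 2)*(j^2 + j - 6) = (j + 1)*(j + 2)*(j + 3)*(j - 2)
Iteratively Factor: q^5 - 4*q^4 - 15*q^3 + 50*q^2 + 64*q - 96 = (q + 3)*(q^4 - 7*q^3 + 6*q^2 + 32*q - 32) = (q + 2)*(q + 3)*(q^3 - 9*q^2 + 24*q - 16) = (q - 1)*(q + 2)*(q + 3)*(q^2 - 8*q + 16) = (q - 4)*(q - 1)*(q + 2)*(q + 3)*(q - 4)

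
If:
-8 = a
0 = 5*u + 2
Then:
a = -8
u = -2/5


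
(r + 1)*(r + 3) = r^2 + 4*r + 3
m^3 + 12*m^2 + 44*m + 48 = (m + 2)*(m + 4)*(m + 6)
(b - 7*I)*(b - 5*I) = b^2 - 12*I*b - 35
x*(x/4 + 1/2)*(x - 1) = x^3/4 + x^2/4 - x/2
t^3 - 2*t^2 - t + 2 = (t - 2)*(t - 1)*(t + 1)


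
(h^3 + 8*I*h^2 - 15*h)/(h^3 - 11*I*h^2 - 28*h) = (-h^2 - 8*I*h + 15)/(-h^2 + 11*I*h + 28)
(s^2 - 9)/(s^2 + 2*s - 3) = (s - 3)/(s - 1)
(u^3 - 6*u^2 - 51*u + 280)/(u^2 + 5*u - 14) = (u^2 - 13*u + 40)/(u - 2)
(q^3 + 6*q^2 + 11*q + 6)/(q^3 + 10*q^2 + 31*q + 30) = (q + 1)/(q + 5)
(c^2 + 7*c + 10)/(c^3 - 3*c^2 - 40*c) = (c + 2)/(c*(c - 8))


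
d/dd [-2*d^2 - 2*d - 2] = -4*d - 2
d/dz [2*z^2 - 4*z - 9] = 4*z - 4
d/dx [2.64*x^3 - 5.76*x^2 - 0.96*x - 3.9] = 7.92*x^2 - 11.52*x - 0.96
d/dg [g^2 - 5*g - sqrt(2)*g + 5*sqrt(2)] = 2*g - 5 - sqrt(2)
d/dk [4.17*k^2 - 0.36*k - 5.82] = 8.34*k - 0.36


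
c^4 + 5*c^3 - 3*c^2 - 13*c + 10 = (c - 1)^2*(c + 2)*(c + 5)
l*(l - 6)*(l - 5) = l^3 - 11*l^2 + 30*l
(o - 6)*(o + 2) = o^2 - 4*o - 12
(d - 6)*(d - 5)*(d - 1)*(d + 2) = d^4 - 10*d^3 + 17*d^2 + 52*d - 60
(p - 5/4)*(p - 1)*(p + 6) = p^3 + 15*p^2/4 - 49*p/4 + 15/2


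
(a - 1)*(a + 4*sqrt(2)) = a^2 - a + 4*sqrt(2)*a - 4*sqrt(2)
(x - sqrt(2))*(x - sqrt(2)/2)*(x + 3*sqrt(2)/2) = x^3 - 7*x/2 + 3*sqrt(2)/2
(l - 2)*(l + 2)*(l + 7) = l^3 + 7*l^2 - 4*l - 28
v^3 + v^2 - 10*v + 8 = (v - 2)*(v - 1)*(v + 4)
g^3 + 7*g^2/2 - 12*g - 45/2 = (g - 3)*(g + 3/2)*(g + 5)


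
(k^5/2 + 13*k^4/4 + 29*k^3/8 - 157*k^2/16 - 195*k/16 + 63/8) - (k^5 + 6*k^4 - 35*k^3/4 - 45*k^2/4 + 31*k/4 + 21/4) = -k^5/2 - 11*k^4/4 + 99*k^3/8 + 23*k^2/16 - 319*k/16 + 21/8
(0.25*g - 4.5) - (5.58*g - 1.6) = -5.33*g - 2.9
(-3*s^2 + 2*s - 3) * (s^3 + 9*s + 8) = -3*s^5 + 2*s^4 - 30*s^3 - 6*s^2 - 11*s - 24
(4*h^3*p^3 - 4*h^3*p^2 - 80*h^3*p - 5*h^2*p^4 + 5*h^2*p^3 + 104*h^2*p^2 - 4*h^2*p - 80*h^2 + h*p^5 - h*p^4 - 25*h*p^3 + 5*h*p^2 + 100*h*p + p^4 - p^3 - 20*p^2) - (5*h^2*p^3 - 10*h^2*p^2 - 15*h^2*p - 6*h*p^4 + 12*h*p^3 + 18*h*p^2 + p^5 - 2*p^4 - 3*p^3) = 4*h^3*p^3 - 4*h^3*p^2 - 80*h^3*p - 5*h^2*p^4 + 114*h^2*p^2 + 11*h^2*p - 80*h^2 + h*p^5 + 5*h*p^4 - 37*h*p^3 - 13*h*p^2 + 100*h*p - p^5 + 3*p^4 + 2*p^3 - 20*p^2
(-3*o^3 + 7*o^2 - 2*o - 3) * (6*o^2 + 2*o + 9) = -18*o^5 + 36*o^4 - 25*o^3 + 41*o^2 - 24*o - 27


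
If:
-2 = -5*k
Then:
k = 2/5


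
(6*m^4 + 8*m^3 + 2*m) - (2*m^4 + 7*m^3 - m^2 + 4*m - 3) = 4*m^4 + m^3 + m^2 - 2*m + 3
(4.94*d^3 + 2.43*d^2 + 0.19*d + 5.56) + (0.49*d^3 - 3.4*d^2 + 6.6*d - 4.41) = 5.43*d^3 - 0.97*d^2 + 6.79*d + 1.15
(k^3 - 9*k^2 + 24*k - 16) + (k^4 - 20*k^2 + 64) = k^4 + k^3 - 29*k^2 + 24*k + 48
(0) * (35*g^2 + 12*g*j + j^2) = 0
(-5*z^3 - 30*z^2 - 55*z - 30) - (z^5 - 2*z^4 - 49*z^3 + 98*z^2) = -z^5 + 2*z^4 + 44*z^3 - 128*z^2 - 55*z - 30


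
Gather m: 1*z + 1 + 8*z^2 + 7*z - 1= 8*z^2 + 8*z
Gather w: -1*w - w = -2*w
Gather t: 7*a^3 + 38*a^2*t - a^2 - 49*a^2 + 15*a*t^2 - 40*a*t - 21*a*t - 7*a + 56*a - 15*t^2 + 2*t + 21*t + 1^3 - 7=7*a^3 - 50*a^2 + 49*a + t^2*(15*a - 15) + t*(38*a^2 - 61*a + 23) - 6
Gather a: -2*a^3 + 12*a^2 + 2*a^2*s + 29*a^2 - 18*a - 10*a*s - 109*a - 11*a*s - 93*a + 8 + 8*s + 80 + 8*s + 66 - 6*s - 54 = -2*a^3 + a^2*(2*s + 41) + a*(-21*s - 220) + 10*s + 100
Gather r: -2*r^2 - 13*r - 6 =-2*r^2 - 13*r - 6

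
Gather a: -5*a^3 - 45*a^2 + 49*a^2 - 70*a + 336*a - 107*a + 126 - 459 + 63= -5*a^3 + 4*a^2 + 159*a - 270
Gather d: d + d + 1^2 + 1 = 2*d + 2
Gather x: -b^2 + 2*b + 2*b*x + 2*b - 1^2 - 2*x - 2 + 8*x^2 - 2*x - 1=-b^2 + 4*b + 8*x^2 + x*(2*b - 4) - 4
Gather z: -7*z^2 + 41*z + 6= -7*z^2 + 41*z + 6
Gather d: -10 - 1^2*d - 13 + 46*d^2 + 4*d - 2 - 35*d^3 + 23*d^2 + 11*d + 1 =-35*d^3 + 69*d^2 + 14*d - 24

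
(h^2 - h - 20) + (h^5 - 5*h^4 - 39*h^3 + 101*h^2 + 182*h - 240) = h^5 - 5*h^4 - 39*h^3 + 102*h^2 + 181*h - 260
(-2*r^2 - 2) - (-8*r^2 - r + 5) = 6*r^2 + r - 7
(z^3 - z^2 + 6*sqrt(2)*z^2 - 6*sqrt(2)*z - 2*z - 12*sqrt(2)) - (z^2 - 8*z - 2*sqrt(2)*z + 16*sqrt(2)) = z^3 - 2*z^2 + 6*sqrt(2)*z^2 - 4*sqrt(2)*z + 6*z - 28*sqrt(2)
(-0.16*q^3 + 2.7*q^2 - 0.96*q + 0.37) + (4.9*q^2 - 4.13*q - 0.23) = -0.16*q^3 + 7.6*q^2 - 5.09*q + 0.14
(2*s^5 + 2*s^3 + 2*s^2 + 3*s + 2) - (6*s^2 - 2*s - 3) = 2*s^5 + 2*s^3 - 4*s^2 + 5*s + 5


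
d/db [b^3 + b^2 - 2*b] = 3*b^2 + 2*b - 2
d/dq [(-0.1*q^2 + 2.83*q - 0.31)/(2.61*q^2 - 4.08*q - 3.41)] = (-6.9783*q^2 + 2.3002*q - 10.9151)/(6.8121*q^4 - 21.2976*q^3 - 1.1538*q^2 + 27.8256*q + 11.6281)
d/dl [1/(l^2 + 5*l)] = (-2*l - 5)/(l^2*(l + 5)^2)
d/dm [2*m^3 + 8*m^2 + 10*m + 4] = 6*m^2 + 16*m + 10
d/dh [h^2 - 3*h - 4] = 2*h - 3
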